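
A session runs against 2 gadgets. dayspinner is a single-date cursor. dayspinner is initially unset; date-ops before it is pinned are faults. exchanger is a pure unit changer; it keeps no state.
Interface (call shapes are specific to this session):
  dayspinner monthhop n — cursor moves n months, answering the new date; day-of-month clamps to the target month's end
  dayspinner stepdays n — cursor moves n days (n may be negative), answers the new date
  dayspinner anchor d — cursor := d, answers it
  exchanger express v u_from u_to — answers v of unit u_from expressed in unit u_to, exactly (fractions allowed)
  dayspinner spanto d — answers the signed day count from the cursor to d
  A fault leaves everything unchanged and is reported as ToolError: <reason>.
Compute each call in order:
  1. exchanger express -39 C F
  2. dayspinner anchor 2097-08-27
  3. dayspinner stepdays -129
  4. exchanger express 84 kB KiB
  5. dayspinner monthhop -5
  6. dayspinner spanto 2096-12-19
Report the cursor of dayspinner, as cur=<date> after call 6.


CALL exchanger express[-39; C; F]
RET  -191/5
CALL dayspinner anchor[2097-08-27]
RET  2097-08-27
CALL dayspinner stepdays[-129]
RET  2097-04-20
CALL exchanger express[84; kB; KiB]
RET  2625/32
CALL dayspinner monthhop[-5]
RET  2096-11-20
CALL dayspinner spanto[2096-12-19]
RET  29

Answer: cur=2096-11-20


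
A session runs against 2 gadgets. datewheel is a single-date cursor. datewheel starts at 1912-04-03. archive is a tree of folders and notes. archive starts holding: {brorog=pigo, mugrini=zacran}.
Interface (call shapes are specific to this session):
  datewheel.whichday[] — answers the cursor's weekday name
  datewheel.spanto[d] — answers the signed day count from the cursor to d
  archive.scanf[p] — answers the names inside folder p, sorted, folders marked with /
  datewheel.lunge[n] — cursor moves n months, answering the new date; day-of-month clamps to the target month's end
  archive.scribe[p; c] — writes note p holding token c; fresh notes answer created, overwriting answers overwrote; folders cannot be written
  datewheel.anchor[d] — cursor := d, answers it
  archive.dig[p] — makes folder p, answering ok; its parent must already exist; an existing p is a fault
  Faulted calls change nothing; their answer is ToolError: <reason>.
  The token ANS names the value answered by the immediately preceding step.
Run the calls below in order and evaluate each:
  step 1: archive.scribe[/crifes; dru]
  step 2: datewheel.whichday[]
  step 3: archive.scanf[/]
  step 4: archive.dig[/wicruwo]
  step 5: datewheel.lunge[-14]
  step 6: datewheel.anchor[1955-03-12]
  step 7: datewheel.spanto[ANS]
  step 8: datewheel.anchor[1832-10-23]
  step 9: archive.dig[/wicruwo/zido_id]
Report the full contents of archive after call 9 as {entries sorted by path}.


→ archive.scribe(p: /crifes, c: dru)
← created
→ datewheel.whichday()
← Wednesday
→ archive.scanf(p: /)
← [brorog, crifes, mugrini]
→ archive.dig(p: /wicruwo)
← ok
→ datewheel.lunge(n: -14)
← 1911-02-03
→ datewheel.anchor(d: 1955-03-12)
← 1955-03-12
→ datewheel.spanto(d: ANS)
← 0
→ datewheel.anchor(d: 1832-10-23)
← 1832-10-23
→ archive.dig(p: /wicruwo/zido_id)
← ok

Answer: {brorog=pigo, crifes=dru, mugrini=zacran, wicruwo/, wicruwo/zido_id/}


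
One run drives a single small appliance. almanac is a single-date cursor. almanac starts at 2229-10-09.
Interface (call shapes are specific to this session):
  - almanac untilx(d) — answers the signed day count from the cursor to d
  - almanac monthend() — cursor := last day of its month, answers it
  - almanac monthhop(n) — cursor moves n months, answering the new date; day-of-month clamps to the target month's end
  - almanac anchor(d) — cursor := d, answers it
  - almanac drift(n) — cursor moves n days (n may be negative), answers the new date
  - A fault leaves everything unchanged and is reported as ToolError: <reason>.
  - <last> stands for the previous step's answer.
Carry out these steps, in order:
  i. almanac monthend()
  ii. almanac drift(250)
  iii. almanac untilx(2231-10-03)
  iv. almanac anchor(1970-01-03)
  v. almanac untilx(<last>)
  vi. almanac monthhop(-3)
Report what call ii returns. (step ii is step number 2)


Answer: 2230-07-08

Derivation:
# almanac monthend() => 2229-10-31
# almanac drift(n=250) => 2230-07-08
# almanac untilx(d=2231-10-03) => 452
# almanac anchor(d=1970-01-03) => 1970-01-03
# almanac untilx(d=<last>) => 0
# almanac monthhop(n=-3) => 1969-10-03


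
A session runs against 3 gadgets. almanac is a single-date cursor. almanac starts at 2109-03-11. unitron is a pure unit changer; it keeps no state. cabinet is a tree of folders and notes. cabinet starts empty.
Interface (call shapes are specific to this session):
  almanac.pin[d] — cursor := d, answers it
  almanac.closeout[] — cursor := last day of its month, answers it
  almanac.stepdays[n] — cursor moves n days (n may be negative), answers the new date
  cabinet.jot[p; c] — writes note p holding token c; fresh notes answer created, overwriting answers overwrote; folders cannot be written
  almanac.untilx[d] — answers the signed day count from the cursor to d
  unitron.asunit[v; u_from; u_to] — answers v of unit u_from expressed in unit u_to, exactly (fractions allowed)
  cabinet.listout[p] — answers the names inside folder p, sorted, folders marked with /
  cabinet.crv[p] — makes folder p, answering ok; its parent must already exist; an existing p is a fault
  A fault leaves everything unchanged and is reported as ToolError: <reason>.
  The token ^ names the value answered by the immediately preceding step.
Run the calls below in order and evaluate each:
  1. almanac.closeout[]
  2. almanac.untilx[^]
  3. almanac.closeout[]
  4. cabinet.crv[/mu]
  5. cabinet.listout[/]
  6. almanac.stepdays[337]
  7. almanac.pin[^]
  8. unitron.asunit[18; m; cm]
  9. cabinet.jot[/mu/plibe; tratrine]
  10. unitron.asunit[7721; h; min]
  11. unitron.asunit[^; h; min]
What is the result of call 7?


Answer: 2110-03-03

Derivation:
CALL almanac.closeout[]
RET  2109-03-31
CALL almanac.untilx[d→^]
RET  0
CALL almanac.closeout[]
RET  2109-03-31
CALL cabinet.crv[p→/mu]
RET  ok
CALL cabinet.listout[p→/]
RET  [mu/]
CALL almanac.stepdays[n→337]
RET  2110-03-03
CALL almanac.pin[d→^]
RET  2110-03-03
CALL unitron.asunit[v→18; u_from→m; u_to→cm]
RET  1800
CALL cabinet.jot[p→/mu/plibe; c→tratrine]
RET  created
CALL unitron.asunit[v→7721; u_from→h; u_to→min]
RET  463260
CALL unitron.asunit[v→^; u_from→h; u_to→min]
RET  27795600


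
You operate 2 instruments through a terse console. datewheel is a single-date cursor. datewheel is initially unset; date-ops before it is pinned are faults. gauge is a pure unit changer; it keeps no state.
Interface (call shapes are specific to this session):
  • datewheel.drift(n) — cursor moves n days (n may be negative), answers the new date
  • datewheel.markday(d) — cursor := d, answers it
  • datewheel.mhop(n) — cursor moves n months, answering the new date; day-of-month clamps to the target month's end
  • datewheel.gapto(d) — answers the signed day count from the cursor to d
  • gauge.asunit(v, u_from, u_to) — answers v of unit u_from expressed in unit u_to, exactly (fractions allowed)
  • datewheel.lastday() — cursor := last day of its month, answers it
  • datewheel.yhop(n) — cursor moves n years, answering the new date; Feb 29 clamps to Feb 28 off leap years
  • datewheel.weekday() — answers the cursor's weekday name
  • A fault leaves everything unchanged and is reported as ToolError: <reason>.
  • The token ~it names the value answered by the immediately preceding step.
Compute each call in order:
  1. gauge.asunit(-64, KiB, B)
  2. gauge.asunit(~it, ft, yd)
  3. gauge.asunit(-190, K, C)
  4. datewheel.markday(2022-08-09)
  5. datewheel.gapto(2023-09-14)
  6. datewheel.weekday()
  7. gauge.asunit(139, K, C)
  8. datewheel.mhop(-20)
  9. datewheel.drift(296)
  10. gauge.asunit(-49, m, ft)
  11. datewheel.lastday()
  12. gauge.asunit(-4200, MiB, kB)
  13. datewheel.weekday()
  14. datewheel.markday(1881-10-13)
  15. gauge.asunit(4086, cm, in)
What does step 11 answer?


Answer: 2021-10-31

Derivation:
! 1. gauge.asunit(v: -64, u_from: KiB, u_to: B) -> -65536
! 2. gauge.asunit(v: ~it, u_from: ft, u_to: yd) -> -65536/3
! 3. gauge.asunit(v: -190, u_from: K, u_to: C) -> -9263/20
! 4. datewheel.markday(d: 2022-08-09) -> 2022-08-09
! 5. datewheel.gapto(d: 2023-09-14) -> 401
! 6. datewheel.weekday() -> Tuesday
! 7. gauge.asunit(v: 139, u_from: K, u_to: C) -> -2683/20
! 8. datewheel.mhop(n: -20) -> 2020-12-09
! 9. datewheel.drift(n: 296) -> 2021-10-01
! 10. gauge.asunit(v: -49, u_from: m, u_to: ft) -> -61250/381
! 11. datewheel.lastday() -> 2021-10-31
! 12. gauge.asunit(v: -4200, u_from: MiB, u_to: kB) -> -22020096/5
! 13. datewheel.weekday() -> Sunday
! 14. datewheel.markday(d: 1881-10-13) -> 1881-10-13
! 15. gauge.asunit(v: 4086, u_from: cm, u_to: in) -> 204300/127


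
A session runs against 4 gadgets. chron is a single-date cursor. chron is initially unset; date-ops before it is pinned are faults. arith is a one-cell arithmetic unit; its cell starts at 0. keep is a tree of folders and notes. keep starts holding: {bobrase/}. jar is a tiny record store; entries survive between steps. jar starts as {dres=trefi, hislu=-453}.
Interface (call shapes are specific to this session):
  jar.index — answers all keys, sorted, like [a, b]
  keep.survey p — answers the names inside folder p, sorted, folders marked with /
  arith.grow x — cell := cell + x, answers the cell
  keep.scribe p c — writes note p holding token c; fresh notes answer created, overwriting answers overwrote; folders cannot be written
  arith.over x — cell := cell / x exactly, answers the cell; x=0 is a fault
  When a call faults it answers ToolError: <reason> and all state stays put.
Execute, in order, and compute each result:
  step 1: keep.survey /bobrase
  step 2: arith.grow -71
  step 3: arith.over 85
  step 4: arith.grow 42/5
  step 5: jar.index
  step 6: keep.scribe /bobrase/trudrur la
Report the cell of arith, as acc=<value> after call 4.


Answer: acc=643/85

Derivation:
==> keep.survey(p→/bobrase)
<== []
==> arith.grow(x→-71)
<== -71
==> arith.over(x→85)
<== -71/85
==> arith.grow(x→42/5)
<== 643/85
==> jar.index()
<== [dres, hislu]
==> keep.scribe(p→/bobrase/trudrur, c→la)
<== created


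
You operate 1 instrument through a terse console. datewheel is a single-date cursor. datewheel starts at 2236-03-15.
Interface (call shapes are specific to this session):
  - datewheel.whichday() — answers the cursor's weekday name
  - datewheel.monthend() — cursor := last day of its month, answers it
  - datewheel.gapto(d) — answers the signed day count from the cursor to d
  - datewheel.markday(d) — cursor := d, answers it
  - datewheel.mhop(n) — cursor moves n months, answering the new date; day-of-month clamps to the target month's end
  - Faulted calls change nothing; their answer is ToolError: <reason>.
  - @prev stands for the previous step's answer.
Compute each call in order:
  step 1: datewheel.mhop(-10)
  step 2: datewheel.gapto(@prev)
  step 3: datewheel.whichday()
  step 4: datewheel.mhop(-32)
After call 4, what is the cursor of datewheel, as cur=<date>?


→ datewheel.mhop(n=-10)
← 2235-05-15
→ datewheel.gapto(d=@prev)
← 0
→ datewheel.whichday()
← Friday
→ datewheel.mhop(n=-32)
← 2232-09-15

Answer: cur=2232-09-15


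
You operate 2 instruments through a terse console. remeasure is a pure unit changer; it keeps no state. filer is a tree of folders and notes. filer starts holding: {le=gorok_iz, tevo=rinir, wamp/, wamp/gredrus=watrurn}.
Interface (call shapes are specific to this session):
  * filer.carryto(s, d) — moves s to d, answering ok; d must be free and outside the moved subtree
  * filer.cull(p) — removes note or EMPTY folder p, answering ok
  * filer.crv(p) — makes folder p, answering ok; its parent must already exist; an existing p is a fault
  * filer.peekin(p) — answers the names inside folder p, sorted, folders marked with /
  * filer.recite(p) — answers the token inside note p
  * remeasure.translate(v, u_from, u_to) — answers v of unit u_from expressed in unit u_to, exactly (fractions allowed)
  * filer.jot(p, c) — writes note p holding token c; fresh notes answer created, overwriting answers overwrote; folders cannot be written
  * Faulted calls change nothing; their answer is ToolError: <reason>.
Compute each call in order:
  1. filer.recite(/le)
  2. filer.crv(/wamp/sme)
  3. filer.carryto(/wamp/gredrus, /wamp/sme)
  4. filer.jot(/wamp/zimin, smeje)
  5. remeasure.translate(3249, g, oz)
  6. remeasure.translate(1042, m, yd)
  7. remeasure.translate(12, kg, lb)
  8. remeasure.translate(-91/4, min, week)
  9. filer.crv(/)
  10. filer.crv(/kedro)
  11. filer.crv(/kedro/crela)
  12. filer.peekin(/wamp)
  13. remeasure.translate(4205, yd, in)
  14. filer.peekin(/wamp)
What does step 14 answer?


Answer: [gredrus, sme/, zimin]

Derivation:
→ filer.recite(p='/le')
← gorok_iz
→ filer.crv(p='/wamp/sme')
← ok
→ filer.carryto(s='/wamp/gredrus', d='/wamp/sme')
← ToolError: exists
→ filer.jot(p='/wamp/zimin', c='smeje')
← created
→ remeasure.translate(v='3249', u_from='g', u_to='oz')
← 5198400000/45359237
→ remeasure.translate(v='1042', u_from='m', u_to='yd')
← 1302500/1143
→ remeasure.translate(v='12', u_from='kg', u_to='lb')
← 1200000000/45359237
→ remeasure.translate(v='-91/4', u_from='min', u_to='week')
← -13/5760
→ filer.crv(p='/')
← ToolError: exists
→ filer.crv(p='/kedro')
← ok
→ filer.crv(p='/kedro/crela')
← ok
→ filer.peekin(p='/wamp')
← [gredrus, sme/, zimin]
→ remeasure.translate(v='4205', u_from='yd', u_to='in')
← 151380
→ filer.peekin(p='/wamp')
← [gredrus, sme/, zimin]


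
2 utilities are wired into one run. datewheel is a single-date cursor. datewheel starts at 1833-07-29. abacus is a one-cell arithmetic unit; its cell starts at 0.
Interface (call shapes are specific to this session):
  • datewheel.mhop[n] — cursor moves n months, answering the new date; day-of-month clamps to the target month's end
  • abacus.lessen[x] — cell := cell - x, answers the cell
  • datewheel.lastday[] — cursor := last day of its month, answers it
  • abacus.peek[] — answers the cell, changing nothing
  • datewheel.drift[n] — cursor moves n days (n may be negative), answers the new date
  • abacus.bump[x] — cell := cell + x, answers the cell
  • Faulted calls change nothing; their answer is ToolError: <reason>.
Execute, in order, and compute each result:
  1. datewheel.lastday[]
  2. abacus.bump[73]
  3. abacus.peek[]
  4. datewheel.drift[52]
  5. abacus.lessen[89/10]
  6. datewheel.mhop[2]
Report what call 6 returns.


Invoking datewheel.lastday(), and see 1833-07-31.
Calling abacus.bump using x=73, giving 73.
Next I call abacus.peek(), giving 73.
Calling datewheel.drift using n=52, and get 1833-09-21.
I call abacus.lessen using x=89/10, and observe 641/10.
Calling datewheel.mhop using n=2, → 1833-11-21.

Answer: 1833-11-21


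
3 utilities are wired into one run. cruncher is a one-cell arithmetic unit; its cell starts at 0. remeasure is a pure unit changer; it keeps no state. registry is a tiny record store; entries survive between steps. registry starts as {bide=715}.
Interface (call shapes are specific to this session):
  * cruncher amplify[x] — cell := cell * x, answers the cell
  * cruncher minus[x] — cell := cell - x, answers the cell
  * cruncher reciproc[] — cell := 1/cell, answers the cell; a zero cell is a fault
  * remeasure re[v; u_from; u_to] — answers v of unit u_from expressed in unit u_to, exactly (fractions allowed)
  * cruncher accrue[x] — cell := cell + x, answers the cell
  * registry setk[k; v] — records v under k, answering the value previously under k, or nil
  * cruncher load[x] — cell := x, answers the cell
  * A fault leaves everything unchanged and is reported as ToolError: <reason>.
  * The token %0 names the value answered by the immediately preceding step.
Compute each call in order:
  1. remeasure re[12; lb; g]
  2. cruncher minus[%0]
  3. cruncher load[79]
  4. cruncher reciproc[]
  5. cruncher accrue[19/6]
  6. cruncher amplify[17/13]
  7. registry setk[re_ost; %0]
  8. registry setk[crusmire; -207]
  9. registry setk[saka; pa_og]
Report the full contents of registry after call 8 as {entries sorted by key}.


Answer: {bide=715, crusmire=-207, re_ost=25619/6162}

Derivation:
~$ remeasure re 12 lb g
:: 136077711/25000
~$ cruncher minus %0
:: -136077711/25000
~$ cruncher load 79
:: 79
~$ cruncher reciproc
:: 1/79
~$ cruncher accrue 19/6
:: 1507/474
~$ cruncher amplify 17/13
:: 25619/6162
~$ registry setk re_ost %0
:: nil
~$ registry setk crusmire -207
:: nil
~$ registry setk saka pa_og
:: nil


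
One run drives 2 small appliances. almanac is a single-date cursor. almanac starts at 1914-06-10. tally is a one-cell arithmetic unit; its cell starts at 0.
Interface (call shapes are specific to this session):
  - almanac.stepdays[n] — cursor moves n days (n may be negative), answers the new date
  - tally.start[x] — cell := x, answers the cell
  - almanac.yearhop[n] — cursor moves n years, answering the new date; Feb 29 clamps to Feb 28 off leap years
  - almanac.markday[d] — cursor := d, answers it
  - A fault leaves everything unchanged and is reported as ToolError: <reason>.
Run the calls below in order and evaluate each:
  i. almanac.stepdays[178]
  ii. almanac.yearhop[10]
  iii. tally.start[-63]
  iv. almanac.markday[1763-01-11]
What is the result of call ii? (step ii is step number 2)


Answer: 1924-12-05

Derivation:
[in] almanac.stepdays n: 178
[out] 1914-12-05
[in] almanac.yearhop n: 10
[out] 1924-12-05
[in] tally.start x: -63
[out] -63
[in] almanac.markday d: 1763-01-11
[out] 1763-01-11


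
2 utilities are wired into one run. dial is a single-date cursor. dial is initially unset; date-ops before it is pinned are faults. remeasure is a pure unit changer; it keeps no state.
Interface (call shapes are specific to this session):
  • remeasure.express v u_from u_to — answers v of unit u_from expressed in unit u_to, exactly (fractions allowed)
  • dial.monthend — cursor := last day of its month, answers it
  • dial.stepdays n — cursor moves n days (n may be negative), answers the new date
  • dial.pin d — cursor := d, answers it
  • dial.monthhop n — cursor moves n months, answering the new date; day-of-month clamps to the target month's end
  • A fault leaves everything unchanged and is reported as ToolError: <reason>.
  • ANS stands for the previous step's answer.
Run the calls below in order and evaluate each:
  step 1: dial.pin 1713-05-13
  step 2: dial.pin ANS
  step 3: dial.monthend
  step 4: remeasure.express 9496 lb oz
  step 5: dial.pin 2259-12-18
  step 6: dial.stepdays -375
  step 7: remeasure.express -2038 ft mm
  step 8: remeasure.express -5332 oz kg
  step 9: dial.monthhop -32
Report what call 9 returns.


I run pin with d=1713-05-13, and get 1713-05-13.
Next I call pin with d=ANS, yielding 1713-05-13.
I invoke monthend(), and observe 1713-05-31.
Then express with v=9496, u_from=lb, u_to=oz, and see 151936.
I run pin with d=2259-12-18, and observe 2259-12-18.
I run stepdays with n=-375, → 2258-12-08.
Now I run express with v=-2038, u_from=ft, u_to=mm, yielding -3105912/5.
Now I run express with v=-5332, u_from=oz, u_to=kg, — result: -60463862921/400000000.
Now I run monthhop with n=-32, → 2256-04-08.

Answer: 2256-04-08


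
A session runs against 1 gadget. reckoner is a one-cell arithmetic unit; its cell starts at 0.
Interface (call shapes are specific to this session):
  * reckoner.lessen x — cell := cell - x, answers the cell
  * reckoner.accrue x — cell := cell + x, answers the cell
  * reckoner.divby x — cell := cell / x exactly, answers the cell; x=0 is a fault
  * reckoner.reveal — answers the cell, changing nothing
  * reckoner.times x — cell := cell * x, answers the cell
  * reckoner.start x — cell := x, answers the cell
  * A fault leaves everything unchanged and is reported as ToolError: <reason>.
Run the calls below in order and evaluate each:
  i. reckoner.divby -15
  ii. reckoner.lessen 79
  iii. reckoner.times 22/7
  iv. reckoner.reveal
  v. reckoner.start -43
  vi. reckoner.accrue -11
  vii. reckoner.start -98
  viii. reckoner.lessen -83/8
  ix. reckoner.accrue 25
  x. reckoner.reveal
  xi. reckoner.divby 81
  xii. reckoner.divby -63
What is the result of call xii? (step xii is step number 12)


Answer: 167/13608

Derivation:
% 1. reckoner.divby(-15) == 0
% 2. reckoner.lessen(79) == -79
% 3. reckoner.times(22/7) == -1738/7
% 4. reckoner.reveal() == -1738/7
% 5. reckoner.start(-43) == -43
% 6. reckoner.accrue(-11) == -54
% 7. reckoner.start(-98) == -98
% 8. reckoner.lessen(-83/8) == -701/8
% 9. reckoner.accrue(25) == -501/8
% 10. reckoner.reveal() == -501/8
% 11. reckoner.divby(81) == -167/216
% 12. reckoner.divby(-63) == 167/13608


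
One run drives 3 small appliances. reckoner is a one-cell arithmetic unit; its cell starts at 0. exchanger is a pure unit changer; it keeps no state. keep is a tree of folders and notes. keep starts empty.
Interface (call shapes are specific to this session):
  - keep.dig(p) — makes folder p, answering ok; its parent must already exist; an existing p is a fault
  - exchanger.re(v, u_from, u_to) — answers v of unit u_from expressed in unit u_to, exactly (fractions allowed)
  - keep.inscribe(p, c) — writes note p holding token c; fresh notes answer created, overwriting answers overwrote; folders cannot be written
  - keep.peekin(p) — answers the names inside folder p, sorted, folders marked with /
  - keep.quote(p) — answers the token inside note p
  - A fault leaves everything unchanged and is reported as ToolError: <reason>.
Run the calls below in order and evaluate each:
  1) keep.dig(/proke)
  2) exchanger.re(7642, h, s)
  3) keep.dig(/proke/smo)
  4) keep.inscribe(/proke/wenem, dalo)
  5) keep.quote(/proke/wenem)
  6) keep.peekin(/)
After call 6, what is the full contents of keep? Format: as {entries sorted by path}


I try dig(p: /proke), giving ok.
I try re(v: 7642, u_from: h, u_to: s), which returns 27511200.
I try dig(p: /proke/smo), and get ok.
Then inscribe(p: /proke/wenem, c: dalo), yielding created.
Next I call quote(p: /proke/wenem): dalo.
I try peekin(p: /), giving [proke/].

Answer: {proke/, proke/smo/, proke/wenem=dalo}


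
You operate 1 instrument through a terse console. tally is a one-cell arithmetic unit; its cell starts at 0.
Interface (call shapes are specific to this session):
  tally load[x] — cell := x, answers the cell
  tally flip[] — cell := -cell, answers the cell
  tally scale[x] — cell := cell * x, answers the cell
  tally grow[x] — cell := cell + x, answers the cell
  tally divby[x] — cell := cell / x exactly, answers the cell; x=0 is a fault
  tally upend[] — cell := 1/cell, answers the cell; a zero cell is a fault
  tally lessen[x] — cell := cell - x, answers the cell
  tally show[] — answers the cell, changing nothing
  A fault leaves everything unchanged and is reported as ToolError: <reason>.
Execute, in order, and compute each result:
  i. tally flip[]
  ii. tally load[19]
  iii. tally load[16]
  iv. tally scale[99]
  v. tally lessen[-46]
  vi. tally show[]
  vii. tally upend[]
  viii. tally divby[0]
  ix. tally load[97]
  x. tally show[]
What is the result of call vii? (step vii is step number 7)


Answer: 1/1630

Derivation:
> tally flip
  0
> tally load x→19
  19
> tally load x→16
  16
> tally scale x→99
  1584
> tally lessen x→-46
  1630
> tally show
  1630
> tally upend
  1/1630
> tally divby x→0
  ToolError: division by zero
> tally load x→97
  97
> tally show
  97


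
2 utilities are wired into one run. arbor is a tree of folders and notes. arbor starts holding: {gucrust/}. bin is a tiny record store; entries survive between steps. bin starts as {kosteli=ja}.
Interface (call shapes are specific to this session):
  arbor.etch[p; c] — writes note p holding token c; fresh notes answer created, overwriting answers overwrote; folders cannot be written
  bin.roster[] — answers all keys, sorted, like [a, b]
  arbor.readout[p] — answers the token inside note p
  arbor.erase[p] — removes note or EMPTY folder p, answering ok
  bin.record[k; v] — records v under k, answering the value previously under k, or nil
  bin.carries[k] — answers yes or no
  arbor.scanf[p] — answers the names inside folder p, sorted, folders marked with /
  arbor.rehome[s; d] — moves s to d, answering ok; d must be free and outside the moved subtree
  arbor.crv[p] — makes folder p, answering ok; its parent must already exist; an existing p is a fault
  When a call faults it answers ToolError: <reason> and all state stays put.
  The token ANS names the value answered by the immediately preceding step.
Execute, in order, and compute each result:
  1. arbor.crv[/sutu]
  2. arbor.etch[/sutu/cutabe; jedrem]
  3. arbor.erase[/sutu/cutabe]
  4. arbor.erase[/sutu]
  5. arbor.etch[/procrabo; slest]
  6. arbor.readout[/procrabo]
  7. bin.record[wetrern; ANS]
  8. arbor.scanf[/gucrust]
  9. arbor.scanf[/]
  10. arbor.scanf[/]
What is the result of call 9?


Answer: [gucrust/, procrabo]

Derivation:
! arbor.crv(p='/sutu') ~> ok
! arbor.etch(p='/sutu/cutabe', c='jedrem') ~> created
! arbor.erase(p='/sutu/cutabe') ~> ok
! arbor.erase(p='/sutu') ~> ok
! arbor.etch(p='/procrabo', c='slest') ~> created
! arbor.readout(p='/procrabo') ~> slest
! bin.record(k='wetrern', v='ANS') ~> nil
! arbor.scanf(p='/gucrust') ~> []
! arbor.scanf(p='/') ~> [gucrust/, procrabo]
! arbor.scanf(p='/') ~> [gucrust/, procrabo]


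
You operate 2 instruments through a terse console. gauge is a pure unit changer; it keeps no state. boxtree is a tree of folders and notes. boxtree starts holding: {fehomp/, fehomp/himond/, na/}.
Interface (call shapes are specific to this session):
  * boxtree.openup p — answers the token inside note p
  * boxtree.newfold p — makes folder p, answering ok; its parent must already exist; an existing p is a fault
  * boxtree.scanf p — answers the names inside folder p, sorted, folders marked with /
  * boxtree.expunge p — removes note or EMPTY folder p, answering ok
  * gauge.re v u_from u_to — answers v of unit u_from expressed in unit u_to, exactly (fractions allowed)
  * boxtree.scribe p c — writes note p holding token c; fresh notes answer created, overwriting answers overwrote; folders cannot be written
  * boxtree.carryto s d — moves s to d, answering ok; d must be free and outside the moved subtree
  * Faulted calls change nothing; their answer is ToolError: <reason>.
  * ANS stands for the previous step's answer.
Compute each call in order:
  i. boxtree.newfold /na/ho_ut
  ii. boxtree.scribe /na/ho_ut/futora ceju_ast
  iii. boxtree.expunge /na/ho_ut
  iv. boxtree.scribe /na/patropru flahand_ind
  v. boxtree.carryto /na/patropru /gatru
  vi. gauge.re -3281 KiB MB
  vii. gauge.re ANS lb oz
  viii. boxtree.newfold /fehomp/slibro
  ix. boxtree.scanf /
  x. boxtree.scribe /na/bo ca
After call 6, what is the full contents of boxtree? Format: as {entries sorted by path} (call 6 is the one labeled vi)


>>> boxtree.newfold p='/na/ho_ut'
:: ok
>>> boxtree.scribe p='/na/ho_ut/futora' c='ceju_ast'
:: created
>>> boxtree.expunge p='/na/ho_ut'
:: ToolError: not empty
>>> boxtree.scribe p='/na/patropru' c='flahand_ind'
:: created
>>> boxtree.carryto s='/na/patropru' d='/gatru'
:: ok
>>> gauge.re v='-3281' u_from='KiB' u_to='MB'
:: -52496/15625
>>> gauge.re v='ANS' u_from='lb' u_to='oz'
:: -839936/15625
>>> boxtree.newfold p='/fehomp/slibro'
:: ok
>>> boxtree.scanf p='/'
:: [fehomp/, gatru, na/]
>>> boxtree.scribe p='/na/bo' c='ca'
:: created

Answer: {fehomp/, fehomp/himond/, gatru=flahand_ind, na/, na/ho_ut/, na/ho_ut/futora=ceju_ast}


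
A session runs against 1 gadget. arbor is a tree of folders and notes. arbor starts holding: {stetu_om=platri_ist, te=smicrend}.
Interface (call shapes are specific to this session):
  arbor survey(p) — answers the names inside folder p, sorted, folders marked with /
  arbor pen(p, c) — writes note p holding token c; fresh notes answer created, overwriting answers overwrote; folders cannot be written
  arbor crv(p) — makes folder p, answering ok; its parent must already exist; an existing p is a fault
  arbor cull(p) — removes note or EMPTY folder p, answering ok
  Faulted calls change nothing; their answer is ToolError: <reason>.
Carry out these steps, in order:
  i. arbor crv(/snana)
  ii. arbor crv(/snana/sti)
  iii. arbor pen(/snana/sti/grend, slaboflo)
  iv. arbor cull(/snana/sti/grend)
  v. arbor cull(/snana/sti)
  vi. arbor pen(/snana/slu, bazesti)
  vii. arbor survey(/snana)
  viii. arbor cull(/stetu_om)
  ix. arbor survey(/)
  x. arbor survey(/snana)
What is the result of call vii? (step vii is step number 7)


Answer: [slu]

Derivation:
> arbor crv p→/snana
  ok
> arbor crv p→/snana/sti
  ok
> arbor pen p→/snana/sti/grend c→slaboflo
  created
> arbor cull p→/snana/sti/grend
  ok
> arbor cull p→/snana/sti
  ok
> arbor pen p→/snana/slu c→bazesti
  created
> arbor survey p→/snana
  [slu]
> arbor cull p→/stetu_om
  ok
> arbor survey p→/
  [snana/, te]
> arbor survey p→/snana
  [slu]


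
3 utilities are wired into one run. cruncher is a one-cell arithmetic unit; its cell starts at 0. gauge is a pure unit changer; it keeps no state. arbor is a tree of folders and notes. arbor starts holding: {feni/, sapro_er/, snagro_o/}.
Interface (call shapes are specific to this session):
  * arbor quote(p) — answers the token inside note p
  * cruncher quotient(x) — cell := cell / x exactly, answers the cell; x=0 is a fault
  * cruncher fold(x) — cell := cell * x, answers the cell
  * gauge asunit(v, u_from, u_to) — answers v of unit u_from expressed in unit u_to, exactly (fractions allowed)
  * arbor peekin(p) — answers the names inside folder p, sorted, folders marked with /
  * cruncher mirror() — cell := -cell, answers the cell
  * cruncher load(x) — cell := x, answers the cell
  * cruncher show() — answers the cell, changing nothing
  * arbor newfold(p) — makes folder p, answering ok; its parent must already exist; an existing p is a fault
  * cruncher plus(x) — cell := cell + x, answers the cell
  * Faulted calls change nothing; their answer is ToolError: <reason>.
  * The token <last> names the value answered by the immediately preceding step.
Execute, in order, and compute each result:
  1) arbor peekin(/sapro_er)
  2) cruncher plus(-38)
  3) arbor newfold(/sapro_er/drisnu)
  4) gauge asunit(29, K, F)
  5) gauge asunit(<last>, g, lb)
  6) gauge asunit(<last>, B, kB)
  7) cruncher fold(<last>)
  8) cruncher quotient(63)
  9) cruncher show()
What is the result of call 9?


→ arbor peekin(p→/sapro_er)
← []
→ cruncher plus(x→-38)
← -38
→ arbor newfold(p→/sapro_er/drisnu)
← ok
→ gauge asunit(v→29, u_from→K, u_to→F)
← -40747/100
→ gauge asunit(v→<last>, u_from→g, u_to→lb)
← -5821000/6479891
→ gauge asunit(v→<last>, u_from→B, u_to→kB)
← -5821/6479891
→ cruncher fold(x→<last>)
← 221198/6479891
→ cruncher quotient(x→63)
← 221198/408233133
→ cruncher show()
← 221198/408233133

Answer: 221198/408233133


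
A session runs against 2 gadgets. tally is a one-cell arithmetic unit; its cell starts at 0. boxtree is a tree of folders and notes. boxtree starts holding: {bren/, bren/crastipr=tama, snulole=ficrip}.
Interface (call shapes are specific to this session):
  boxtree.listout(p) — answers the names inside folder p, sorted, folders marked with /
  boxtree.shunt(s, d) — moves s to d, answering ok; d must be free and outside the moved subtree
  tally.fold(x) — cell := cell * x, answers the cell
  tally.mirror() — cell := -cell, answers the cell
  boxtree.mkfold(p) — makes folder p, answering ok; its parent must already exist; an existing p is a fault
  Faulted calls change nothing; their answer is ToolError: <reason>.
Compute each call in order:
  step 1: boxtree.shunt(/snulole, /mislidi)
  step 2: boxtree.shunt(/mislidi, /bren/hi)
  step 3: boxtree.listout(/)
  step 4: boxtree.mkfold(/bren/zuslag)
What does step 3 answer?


Then shunt with s: /snulole, d: /mislidi, yielding ok.
Now I run shunt with s: /mislidi, d: /bren/hi, and get ok.
Using listout with p: /, giving [bren/].
Using mkfold with p: /bren/zuslag, — result: ok.

Answer: [bren/]


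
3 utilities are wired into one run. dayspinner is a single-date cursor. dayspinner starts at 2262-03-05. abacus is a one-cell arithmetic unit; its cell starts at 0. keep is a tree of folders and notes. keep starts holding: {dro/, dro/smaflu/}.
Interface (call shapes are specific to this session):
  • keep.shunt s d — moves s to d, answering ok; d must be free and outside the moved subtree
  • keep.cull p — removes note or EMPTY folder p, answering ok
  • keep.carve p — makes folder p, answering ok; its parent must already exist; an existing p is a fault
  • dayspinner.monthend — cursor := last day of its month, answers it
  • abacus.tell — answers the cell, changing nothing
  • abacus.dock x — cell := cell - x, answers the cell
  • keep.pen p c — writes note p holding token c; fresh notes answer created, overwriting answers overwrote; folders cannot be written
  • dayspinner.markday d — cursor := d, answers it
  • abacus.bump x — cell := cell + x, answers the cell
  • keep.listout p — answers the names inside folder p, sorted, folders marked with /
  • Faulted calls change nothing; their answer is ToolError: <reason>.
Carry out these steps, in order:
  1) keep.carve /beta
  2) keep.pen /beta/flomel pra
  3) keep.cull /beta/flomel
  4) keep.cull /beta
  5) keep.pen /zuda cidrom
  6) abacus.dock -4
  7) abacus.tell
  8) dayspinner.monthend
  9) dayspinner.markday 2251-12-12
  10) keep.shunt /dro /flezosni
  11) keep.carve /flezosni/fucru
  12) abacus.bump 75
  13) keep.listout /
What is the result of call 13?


Step: keep.carve[p=/beta]
Result: ok
Step: keep.pen[p=/beta/flomel; c=pra]
Result: created
Step: keep.cull[p=/beta/flomel]
Result: ok
Step: keep.cull[p=/beta]
Result: ok
Step: keep.pen[p=/zuda; c=cidrom]
Result: created
Step: abacus.dock[x=-4]
Result: 4
Step: abacus.tell[]
Result: 4
Step: dayspinner.monthend[]
Result: 2262-03-31
Step: dayspinner.markday[d=2251-12-12]
Result: 2251-12-12
Step: keep.shunt[s=/dro; d=/flezosni]
Result: ok
Step: keep.carve[p=/flezosni/fucru]
Result: ok
Step: abacus.bump[x=75]
Result: 79
Step: keep.listout[p=/]
Result: [flezosni/, zuda]

Answer: [flezosni/, zuda]


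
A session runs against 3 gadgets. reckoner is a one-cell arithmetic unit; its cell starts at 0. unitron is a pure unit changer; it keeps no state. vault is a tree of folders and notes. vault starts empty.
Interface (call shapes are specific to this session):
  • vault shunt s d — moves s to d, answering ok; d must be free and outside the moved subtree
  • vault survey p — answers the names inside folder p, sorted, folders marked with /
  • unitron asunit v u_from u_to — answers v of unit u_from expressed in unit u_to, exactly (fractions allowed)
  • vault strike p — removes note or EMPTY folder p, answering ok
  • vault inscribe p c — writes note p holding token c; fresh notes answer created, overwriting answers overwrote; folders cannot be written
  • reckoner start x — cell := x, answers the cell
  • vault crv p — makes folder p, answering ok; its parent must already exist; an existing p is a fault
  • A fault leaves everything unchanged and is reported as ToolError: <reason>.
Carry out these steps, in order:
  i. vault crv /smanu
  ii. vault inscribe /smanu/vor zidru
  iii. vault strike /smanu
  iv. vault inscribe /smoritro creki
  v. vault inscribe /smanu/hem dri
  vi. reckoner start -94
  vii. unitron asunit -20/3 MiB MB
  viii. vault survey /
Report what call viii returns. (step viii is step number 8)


Invoking vault crv on /smanu, and observe ok.
Then vault inscribe on /smanu/vor, zidru, and see created.
I use vault strike on /smanu, and observe ToolError: not empty.
Invoking vault inscribe on /smoritro, creki, → created.
I invoke vault inscribe on /smanu/hem, dri, and get created.
I call reckoner start on -94, — result: -94.
I try unitron asunit on -20/3, MiB, MB, giving -65536/9375.
I try vault survey on /, — result: [smanu/, smoritro].

Answer: [smanu/, smoritro]


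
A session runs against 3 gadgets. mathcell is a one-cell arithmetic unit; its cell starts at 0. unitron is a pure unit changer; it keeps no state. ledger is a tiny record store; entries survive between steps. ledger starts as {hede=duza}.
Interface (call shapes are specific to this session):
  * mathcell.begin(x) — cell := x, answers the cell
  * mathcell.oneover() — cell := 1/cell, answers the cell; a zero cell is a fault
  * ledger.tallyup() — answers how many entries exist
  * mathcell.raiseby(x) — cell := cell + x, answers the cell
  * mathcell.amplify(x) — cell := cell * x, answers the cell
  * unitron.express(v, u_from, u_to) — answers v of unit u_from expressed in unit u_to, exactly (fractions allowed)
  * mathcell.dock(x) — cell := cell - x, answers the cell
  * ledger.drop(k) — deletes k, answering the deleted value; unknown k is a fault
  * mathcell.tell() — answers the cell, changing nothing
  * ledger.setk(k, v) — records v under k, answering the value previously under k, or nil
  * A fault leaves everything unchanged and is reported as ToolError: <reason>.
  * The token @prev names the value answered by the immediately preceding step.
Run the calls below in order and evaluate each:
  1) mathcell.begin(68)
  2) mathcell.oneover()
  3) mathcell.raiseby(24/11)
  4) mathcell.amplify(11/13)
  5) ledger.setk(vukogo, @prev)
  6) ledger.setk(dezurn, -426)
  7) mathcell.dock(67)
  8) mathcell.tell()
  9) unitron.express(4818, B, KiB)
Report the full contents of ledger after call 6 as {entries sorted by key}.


Calling mathcell.begin(x='68'), which returns 68.
Invoking mathcell.oneover, — result: 1/68.
I call mathcell.raiseby(x='24/11'), and see 1643/748.
I invoke mathcell.amplify(x='11/13'): 1643/884.
I use ledger.setk(k='vukogo', v='@prev'): nil.
Now I run ledger.setk(k='dezurn', v='-426'), → nil.
I call mathcell.dock(x='67'), and see -57585/884.
Invoking mathcell.tell(), which returns -57585/884.
Then unitron.express(v='4818', u_from='B', u_to='KiB'), and get 2409/512.

Answer: {dezurn=-426, hede=duza, vukogo=1643/884}


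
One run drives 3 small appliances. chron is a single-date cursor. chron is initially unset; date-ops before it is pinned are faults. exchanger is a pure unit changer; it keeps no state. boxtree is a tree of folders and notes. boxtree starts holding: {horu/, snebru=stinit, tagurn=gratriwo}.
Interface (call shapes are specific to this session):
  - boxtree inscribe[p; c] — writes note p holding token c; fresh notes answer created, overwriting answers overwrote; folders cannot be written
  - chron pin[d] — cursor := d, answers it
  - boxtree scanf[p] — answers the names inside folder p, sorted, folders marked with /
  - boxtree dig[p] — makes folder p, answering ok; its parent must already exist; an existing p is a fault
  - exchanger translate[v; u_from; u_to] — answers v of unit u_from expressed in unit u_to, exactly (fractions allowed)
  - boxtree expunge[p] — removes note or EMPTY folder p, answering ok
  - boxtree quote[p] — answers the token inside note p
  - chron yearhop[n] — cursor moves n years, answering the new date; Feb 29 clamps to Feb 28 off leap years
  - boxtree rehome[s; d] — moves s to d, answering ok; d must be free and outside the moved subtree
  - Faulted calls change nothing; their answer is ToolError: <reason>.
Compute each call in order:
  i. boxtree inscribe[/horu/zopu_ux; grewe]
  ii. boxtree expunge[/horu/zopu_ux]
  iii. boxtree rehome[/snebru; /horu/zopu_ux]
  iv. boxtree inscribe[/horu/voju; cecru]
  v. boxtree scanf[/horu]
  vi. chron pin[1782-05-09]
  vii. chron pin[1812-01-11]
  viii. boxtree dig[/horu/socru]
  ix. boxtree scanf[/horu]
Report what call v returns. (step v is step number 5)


$ boxtree inscribe /horu/zopu_ux grewe
[out] created
$ boxtree expunge /horu/zopu_ux
[out] ok
$ boxtree rehome /snebru /horu/zopu_ux
[out] ok
$ boxtree inscribe /horu/voju cecru
[out] created
$ boxtree scanf /horu
[out] [voju, zopu_ux]
$ chron pin 1782-05-09
[out] 1782-05-09
$ chron pin 1812-01-11
[out] 1812-01-11
$ boxtree dig /horu/socru
[out] ok
$ boxtree scanf /horu
[out] [socru/, voju, zopu_ux]

Answer: [voju, zopu_ux]
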